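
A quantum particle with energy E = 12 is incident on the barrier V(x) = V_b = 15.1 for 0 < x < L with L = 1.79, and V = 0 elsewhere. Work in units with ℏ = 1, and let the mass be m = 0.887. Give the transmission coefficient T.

T = 0.000590

E < V_b: inside the barrier ψ ∝ e^{±κx} with κ = √(2m(V_b − E))/ℏ = 2.345.
κL = 4.198, sinh(κL) = 33.26.
The exact tunnelling result is T⁻¹ = 1 + V_b² sinh²(κL) / [4E(V_b − E)] = 1696, so T = 0.000590.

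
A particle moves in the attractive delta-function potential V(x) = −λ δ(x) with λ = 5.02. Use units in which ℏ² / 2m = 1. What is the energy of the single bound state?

The bound state is ψ(x) = √κ e^{−κ|x|}. The derivative jump ψ'(0⁺) − ψ'(0⁻) = −(2mλ/ℏ²)ψ(0) fixes κ = mλ/ℏ² = 2.510.
Then E = −ℏ²κ²/(2m) = −mλ²/(2ℏ²) = -6.300.

E = -6.30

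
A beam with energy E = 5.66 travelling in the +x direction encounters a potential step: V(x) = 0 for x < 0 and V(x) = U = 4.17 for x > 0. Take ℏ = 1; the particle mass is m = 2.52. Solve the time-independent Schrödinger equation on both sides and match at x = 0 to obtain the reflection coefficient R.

R = 0.104

The wavenumbers are k₁ = √(2mE)/ℏ = 5.341 on the left and k₂ = √(2m(E − U))/ℏ = 2.740 on the right.
Matching ψ and ψ′ at x = 0 gives r = (k₁ − k₂)/(k₁ + k₂), so R = r² = 0.1036 and T = 1 − R = 0.8964.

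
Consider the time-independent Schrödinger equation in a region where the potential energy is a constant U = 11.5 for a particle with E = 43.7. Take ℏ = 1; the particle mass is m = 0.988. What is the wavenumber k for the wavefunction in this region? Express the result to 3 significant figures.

With E > U the solution is oscillatory, ψ ∝ e^{±ikx} with k = √(2m(E − U))/ℏ.
k = √(2 × 0.988 × 32.2) = 7.977.

k = 7.98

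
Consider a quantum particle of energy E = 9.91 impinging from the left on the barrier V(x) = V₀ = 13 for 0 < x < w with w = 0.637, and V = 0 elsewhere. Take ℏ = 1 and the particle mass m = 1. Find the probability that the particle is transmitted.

T = 0.117

E < V₀: inside the barrier ψ ∝ e^{±κx} with κ = √(2m(V₀ − E))/ℏ = 2.486.
κw = 1.584, sinh(κw) = 2.334.
Matching ψ, ψ′ at both faces gives T = [1 + V₀² sinh²(κw) / (4E(V₀ − E))]⁻¹ = 1/8.513 = 0.117.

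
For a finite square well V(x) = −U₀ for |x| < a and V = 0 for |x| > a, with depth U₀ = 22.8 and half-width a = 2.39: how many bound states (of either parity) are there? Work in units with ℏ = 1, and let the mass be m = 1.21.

N = 12

Define the well-strength parameter z₀ = (a/ℏ)√(2mU₀) = 2.39 × √(2·1.21·22.8) = 17.75.
A new bound state (alternating even/odd) appears each time z₀ passes a multiple of π/2, so N = ⌊2z₀/π⌋ + 1 = ⌊11.30⌋ + 1 = 12.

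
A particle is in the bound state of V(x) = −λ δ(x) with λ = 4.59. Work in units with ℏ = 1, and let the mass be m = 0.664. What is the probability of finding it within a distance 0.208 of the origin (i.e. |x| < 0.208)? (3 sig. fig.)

The normalised bound state is ψ = √κ e^{−κ|x|} with κ = mλ/ℏ² = 3.048.
P(|x| < d) = ∫_{−d}^{d} κ e^{−2κ|x|} dx = 1 − e^{−2κd} = 1 − e^{−1.268} = 0.7186.

P = 0.719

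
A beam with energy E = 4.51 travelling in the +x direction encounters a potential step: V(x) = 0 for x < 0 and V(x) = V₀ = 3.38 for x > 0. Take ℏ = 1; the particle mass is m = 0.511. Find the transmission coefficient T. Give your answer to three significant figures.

The wavenumbers are k₁ = √(2mE)/ℏ = 2.147 on the left and k₂ = √(2m(E − V₀))/ℏ = 1.075 on the right.
Continuity of ψ and ψ′ at the step yields the reflection amplitude r = (k₁ − k₂)/(k₁ + k₂) = 0.3328; thus R = |r|² = 0.1108, T = 0.8892.

T = 0.889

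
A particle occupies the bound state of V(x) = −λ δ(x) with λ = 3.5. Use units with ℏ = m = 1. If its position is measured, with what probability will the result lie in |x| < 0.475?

P = 0.964

The normalised bound state is ψ = √κ e^{−κ|x|} with κ = mλ/ℏ² = 3.500.
P(|x| < d) = ∫_{−d}^{d} κ e^{−2κ|x|} dx = 1 − e^{−2κd} = 1 − e^{−3.325} = 0.9640.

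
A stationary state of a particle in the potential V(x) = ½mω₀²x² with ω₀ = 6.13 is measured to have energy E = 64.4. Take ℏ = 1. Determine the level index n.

n = 10

E_n = ℏω₀(n + ½) ⇒ n = E/(ℏω₀) − ½ = 64.4/6.13 − 0.5 = 10.006 → n = 10.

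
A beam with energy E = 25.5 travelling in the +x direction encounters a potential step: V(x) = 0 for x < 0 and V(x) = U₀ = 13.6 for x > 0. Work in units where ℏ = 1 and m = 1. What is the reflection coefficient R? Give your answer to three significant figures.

On each side the TISE gives plane waves with k = √(2m(E − V))/ℏ: k₁ = √(2·1·25.5) = 7.141, k₂ = √(2·1·11.9) = 4.879.
Continuity of ψ and ψ′ at the step yields the reflection amplitude r = (k₁ − k₂)/(k₁ + k₂) = 0.1883; thus R = |r|² = 0.03544, T = 0.9646.

R = 0.0354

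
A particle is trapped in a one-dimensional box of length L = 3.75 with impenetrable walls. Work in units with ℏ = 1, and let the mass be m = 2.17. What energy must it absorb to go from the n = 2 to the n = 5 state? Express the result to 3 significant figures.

ΔE = 3.40

E_n = n²π²ℏ²/(2mL²), so ΔE = (5² − 2²) π²ℏ²/(2mL²).
ΔE = 21 × π² / (2 × 2.17 × 3.75²) = 3.396.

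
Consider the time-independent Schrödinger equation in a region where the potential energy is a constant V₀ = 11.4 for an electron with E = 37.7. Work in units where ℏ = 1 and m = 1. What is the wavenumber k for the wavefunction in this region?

k = 7.25

With E > V₀ the solution is oscillatory, ψ ∝ e^{±ikx} with k = √(2m(E − V₀))/ℏ.
k = √(2 × 1 × 26.3) = 7.253.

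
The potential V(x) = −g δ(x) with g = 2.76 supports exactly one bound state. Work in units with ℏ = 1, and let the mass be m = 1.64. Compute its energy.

The bound state is ψ(x) = √κ e^{−κ|x|}. The derivative jump ψ'(0⁺) − ψ'(0⁻) = −(2mg/ℏ²)ψ(0) fixes κ = mg/ℏ² = 4.526.
Then E = −ℏ²κ²/(2m) = −mg²/(2ℏ²) = -6.246.

E = -6.25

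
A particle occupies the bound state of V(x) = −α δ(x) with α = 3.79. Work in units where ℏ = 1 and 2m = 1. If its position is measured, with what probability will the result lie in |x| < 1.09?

The normalised bound state is ψ = √κ e^{−κ|x|} with κ = mα/ℏ² = 1.895.
P(|x| < d) = ∫_{−d}^{d} κ e^{−2κ|x|} dx = 1 − e^{−2κd} = 1 − e^{−4.131} = 0.9839.

P = 0.984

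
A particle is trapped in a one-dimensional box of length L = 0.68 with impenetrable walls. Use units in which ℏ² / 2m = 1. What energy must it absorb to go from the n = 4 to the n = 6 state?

ΔE = 427

E_n = n²π²ℏ²/(2mL²), so ΔE = (6² − 4²) π²ℏ²/(2mL²).
ΔE = 20 × π² / (2 × 0.5 × 0.68²) = 426.9.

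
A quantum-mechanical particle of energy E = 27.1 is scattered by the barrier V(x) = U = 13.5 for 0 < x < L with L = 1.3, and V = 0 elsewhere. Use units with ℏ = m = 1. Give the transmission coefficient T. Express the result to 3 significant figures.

T = 0.973

Above the barrier the interior wavenumber is k₂ = √(2m(E − U))/ℏ = 5.215, giving phase k₂L = 6.780.
T = [1 + U² sin²(k₂L) / (4E(E − U))]⁻¹ = 1/1.028 = 0.973.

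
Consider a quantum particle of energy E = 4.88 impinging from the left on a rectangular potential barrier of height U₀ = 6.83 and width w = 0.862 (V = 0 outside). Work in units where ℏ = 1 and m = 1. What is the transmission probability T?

E < U₀: inside the barrier ψ ∝ e^{±κx} with κ = √(2m(U₀ − E))/ℏ = 1.975.
κw = 1.702, sinh(κw) = 2.652.
The exact tunnelling result is T⁻¹ = 1 + U₀² sinh²(κw) / [4E(U₀ − E)] = 9.621, so T = 0.104.

T = 0.104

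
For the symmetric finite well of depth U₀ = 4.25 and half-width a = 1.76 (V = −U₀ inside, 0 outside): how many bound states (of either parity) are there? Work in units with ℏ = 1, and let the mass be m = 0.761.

Define the well-strength parameter z₀ = (a/ℏ)√(2mU₀) = 1.76 × √(2·0.761·4.25) = 4.476.
A new bound state (alternating even/odd) appears each time z₀ passes a multiple of π/2, so N = ⌊2z₀/π⌋ + 1 = ⌊2.850⌋ + 1 = 3.

N = 3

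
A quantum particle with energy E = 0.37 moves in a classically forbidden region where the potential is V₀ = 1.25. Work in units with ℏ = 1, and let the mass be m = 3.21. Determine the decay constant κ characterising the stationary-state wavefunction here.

κ = 2.38

Since E < V₀ the TISE in this region is ψ'' = κ²ψ with κ = √(2m(V₀ − E))/ℏ.
κ = √(2 × 3.21 × 0.88) = 2.377.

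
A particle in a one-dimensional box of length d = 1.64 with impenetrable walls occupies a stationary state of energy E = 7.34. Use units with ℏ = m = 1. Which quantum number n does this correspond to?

For an infinite well E_n = n²π²ℏ²/(2md²), so n = (d/πℏ)√(2mE).
n = (1.64/π) × √(2 × 1 × 7.34) = 2.000 → n = 2.

n = 2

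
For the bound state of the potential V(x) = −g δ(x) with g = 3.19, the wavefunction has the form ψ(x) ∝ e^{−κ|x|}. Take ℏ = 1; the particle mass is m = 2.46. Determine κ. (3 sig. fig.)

Integrating the TISE across x = 0 gives the cusp condition ψ'(0⁺) − ψ'(0⁻) = −(2mg/ℏ²)ψ(0).
With ψ ∝ e^{−κ|x|} this yields −2κ = −2mg/ℏ², so κ = mg/ℏ² = 7.847.

κ = 7.85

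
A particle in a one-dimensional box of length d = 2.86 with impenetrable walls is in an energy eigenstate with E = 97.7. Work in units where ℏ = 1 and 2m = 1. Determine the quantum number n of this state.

From E_n = n²π²ℏ²/(2md²) invert to n = √(2md²E)/(πℏ).
n = (2.86/π) × √(2 × 0.5 × 97.7) = 8.998 → n = 9.

n = 9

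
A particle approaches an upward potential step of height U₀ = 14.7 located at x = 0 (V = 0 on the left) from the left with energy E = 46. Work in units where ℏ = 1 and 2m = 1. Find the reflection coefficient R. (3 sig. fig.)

The wavenumbers are k₁ = √(2mE)/ℏ = 6.782 on the left and k₂ = √(2m(E − U₀))/ℏ = 5.595 on the right.
Matching ψ and ψ′ at x = 0 gives r = (k₁ − k₂)/(k₁ + k₂), so R = r² = 0.009208 and T = 1 − R = 0.9908.

R = 0.00921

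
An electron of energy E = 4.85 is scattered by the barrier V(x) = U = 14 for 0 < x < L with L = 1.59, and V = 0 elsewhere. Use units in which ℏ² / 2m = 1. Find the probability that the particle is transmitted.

Since E < U the interior solution is evanescent with decay constant κ = √(2m(U − E))/ℏ = 3.025.
κL = 4.810, sinh(κL) = 61.34.
Matching ψ, ψ′ at both faces gives T = [1 + U² sinh²(κL) / (4E(U − E))]⁻¹ = 1/4155 = 0.000241.

T = 0.000241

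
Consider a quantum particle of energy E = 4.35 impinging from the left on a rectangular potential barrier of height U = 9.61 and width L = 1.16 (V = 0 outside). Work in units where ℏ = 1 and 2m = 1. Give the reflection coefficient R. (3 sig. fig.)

R = 0.981

Since E < U the interior solution is evanescent with decay constant κ = √(2m(U − E))/ℏ = 2.293.
κL = 2.660, sinh(κL) = 7.116.
The exact tunnelling result is T⁻¹ = 1 + U² sinh²(κL) / [4E(U − E)] = 52.10, so T = 0.0192.
R = 1 − T = 0.981.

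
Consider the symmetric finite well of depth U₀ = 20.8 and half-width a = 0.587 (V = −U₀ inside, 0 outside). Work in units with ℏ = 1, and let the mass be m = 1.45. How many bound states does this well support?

N = 3

The dimensionless depth is z₀ = a√(2mU₀)/ℏ = 0.587 × √(60.32) = 4.559.
A new bound state (alternating even/odd) appears each time z₀ passes a multiple of π/2, so N = ⌊2z₀/π⌋ + 1 = ⌊2.902⌋ + 1 = 3.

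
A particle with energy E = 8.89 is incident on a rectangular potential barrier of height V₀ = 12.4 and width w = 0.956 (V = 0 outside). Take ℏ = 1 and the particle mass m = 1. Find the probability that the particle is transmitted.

Since E < V₀ the interior solution is evanescent with decay constant κ = √(2m(V₀ − E))/ℏ = 2.650.
κw = 2.533, sinh(κw) = 6.256.
Matching ψ, ψ′ at both faces gives T = [1 + V₀² sinh²(κw) / (4E(V₀ − E))]⁻¹ = 1/49.21 = 0.0203.

T = 0.0203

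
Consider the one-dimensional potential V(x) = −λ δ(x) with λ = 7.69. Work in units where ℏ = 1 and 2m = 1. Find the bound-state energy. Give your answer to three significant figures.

For x ≠ 0 the bound state is ψ ∝ e^{−κ|x|}; integrating the TISE across the delta gives the cusp condition 2κ = 2mλ/ℏ², so κ = 3.845.
Then E = −ℏ²κ²/(2m) = −mλ²/(2ℏ²) = -14.78.

E = -14.8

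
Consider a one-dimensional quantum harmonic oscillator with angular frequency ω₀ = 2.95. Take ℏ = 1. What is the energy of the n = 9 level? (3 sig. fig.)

E = 28.0

Using E_n = (n + ½)ℏω₀: E_9 = 9.5 × 2.95 = 28.03.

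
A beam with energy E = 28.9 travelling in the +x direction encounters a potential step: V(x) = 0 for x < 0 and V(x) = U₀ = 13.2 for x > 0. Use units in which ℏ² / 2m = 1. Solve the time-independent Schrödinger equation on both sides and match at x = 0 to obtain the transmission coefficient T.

T = 0.977

On each side the TISE gives plane waves with k = √(2m(E − V))/ℏ: k₁ = √(2·½·28.9) = 5.376, k₂ = √(2·½·15.7) = 3.962.
Continuity of ψ and ψ′ at the step yields the reflection amplitude r = (k₁ − k₂)/(k₁ + k₂) = 0.1514; thus R = |r|² = 0.02291, T = 0.9771.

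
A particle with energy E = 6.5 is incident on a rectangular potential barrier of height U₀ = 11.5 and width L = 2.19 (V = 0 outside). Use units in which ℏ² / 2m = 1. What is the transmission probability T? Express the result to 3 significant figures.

T = 0.000219

E < U₀: inside the barrier ψ ∝ e^{±κx} with κ = √(2m(U₀ − E))/ℏ = 2.236.
κL = 4.897, sinh(κL) = 66.94.
Matching ψ, ψ′ at both faces gives T = [1 + U₀² sinh²(κL) / (4E(U₀ − E))]⁻¹ = 1/4559 = 0.000219.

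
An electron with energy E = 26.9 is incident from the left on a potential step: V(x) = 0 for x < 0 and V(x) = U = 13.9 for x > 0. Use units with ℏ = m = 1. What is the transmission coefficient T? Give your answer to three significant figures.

T = 0.968

The wavenumbers are k₁ = √(2mE)/ℏ = 7.335 on the left and k₂ = √(2m(E − U))/ℏ = 5.099 on the right.
Matching ψ and ψ′ at x = 0 gives r = (k₁ − k₂)/(k₁ + k₂), so R = r² = 0.03233 and T = 1 − R = 0.9677.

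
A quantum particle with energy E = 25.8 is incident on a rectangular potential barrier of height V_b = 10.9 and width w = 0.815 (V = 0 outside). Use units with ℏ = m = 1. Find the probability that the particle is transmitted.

T = 0.933

Above the barrier the interior wavenumber is k₂ = √(2m(E − V_b))/ℏ = 5.459, giving phase k₂w = 4.449.
T = [1 + V_b² sin²(k₂w) / (4E(E − V_b))]⁻¹ = 1/1.072 = 0.933.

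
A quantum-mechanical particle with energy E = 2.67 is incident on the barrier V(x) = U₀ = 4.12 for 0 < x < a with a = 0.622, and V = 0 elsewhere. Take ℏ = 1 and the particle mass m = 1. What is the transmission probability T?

Since E < U₀ the interior solution is evanescent with decay constant κ = √(2m(U₀ − E))/ℏ = 1.703.
κa = 1.059, sinh(κa) = 1.269.
Matching ψ, ψ′ at both faces gives T = [1 + U₀² sinh²(κa) / (4E(U₀ − E))]⁻¹ = 1/2.764 = 0.362.

T = 0.362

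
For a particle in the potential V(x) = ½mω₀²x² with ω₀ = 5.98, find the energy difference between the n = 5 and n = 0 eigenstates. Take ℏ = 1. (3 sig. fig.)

E_n = ℏω₀(n + ½), so ΔE = (5 − 0) ℏω₀ = 5 × 5.98 = 29.90.

ΔE = 29.9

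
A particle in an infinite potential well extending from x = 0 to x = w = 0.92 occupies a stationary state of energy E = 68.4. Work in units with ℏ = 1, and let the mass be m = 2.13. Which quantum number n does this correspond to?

n = 5

For an infinite well E_n = n²π²ℏ²/(2mw²), so n = (w/πℏ)√(2mE).
n = (0.92/π) × √(2 × 2.13 × 68.4) = 4.999 → n = 5.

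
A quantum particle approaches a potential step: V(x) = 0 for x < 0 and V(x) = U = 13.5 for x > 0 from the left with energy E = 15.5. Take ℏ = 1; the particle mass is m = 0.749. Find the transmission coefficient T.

T = 0.778

On each side the TISE gives plane waves with k = √(2m(E − V))/ℏ: k₁ = √(2·0.749·15.5) = 4.819, k₂ = √(2·0.749·2) = 1.731.
Matching ψ and ψ′ at x = 0 gives r = (k₁ − k₂)/(k₁ + k₂), so R = r² = 0.2223 and T = 1 − R = 0.7777.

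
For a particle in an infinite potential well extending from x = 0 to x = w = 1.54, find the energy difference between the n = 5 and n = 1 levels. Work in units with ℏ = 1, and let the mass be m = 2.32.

E_n = n²π²ℏ²/(2mw²), so ΔE = (5² − 1²) π²ℏ²/(2mw²).
ΔE = 24 × π² / (2 × 2.32 × 1.54²) = 21.53.

ΔE = 21.5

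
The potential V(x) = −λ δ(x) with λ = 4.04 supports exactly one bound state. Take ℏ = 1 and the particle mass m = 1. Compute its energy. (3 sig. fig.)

E = -8.16

The bound state is ψ(x) = √κ e^{−κ|x|}. The derivative jump ψ'(0⁺) − ψ'(0⁻) = −(2mλ/ℏ²)ψ(0) fixes κ = mλ/ℏ² = 4.040.
Then E = −ℏ²κ²/(2m) = −mλ²/(2ℏ²) = -8.161.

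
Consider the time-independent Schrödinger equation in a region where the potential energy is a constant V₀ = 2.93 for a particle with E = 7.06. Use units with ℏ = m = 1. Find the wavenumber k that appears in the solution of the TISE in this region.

With E > V₀ the solution is oscillatory, ψ ∝ e^{±ikx} with k = √(2m(E − V₀))/ℏ.
k = √(2 × 1 × 4.13) = 2.874.

k = 2.87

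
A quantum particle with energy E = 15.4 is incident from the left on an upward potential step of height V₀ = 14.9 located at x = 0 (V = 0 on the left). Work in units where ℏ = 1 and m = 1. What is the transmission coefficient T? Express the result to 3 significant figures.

T = 0.517

On each side the TISE gives plane waves with k = √(2m(E − V))/ℏ: k₁ = √(2·1·15.4) = 5.550, k₂ = √(2·1·0.5) = 1.000.
Matching ψ and ψ′ at x = 0 gives r = (k₁ − k₂)/(k₁ + k₂), so R = r² = 0.4825 and T = 1 − R = 0.5175.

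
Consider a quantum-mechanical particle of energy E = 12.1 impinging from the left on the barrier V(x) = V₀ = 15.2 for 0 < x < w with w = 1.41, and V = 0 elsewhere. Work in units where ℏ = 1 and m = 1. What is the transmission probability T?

T = 0.00232

Since E < V₀ the interior solution is evanescent with decay constant κ = √(2m(V₀ − E))/ℏ = 2.490.
κw = 3.511, sinh(κw) = 16.72.
The exact tunnelling result is T⁻¹ = 1 + V₀² sinh²(κw) / [4E(V₀ − E)] = 431.7, so T = 0.00232.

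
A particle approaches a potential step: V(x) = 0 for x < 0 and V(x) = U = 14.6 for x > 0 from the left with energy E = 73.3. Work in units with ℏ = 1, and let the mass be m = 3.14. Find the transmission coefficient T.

On each side the TISE gives plane waves with k = √(2m(E − V))/ℏ: k₁ = √(2·3.14·73.3) = 21.46, k₂ = √(2·3.14·58.7) = 19.20.
Continuity of ψ and ψ′ at the step yields the reflection amplitude r = (k₁ − k₂)/(k₁ + k₂) = 0.05547; thus R = |r|² = 0.003077, T = 0.9969.

T = 0.997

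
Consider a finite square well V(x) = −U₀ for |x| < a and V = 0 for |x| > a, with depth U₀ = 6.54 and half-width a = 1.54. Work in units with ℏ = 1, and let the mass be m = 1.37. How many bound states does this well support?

The dimensionless depth is z₀ = a√(2mU₀)/ℏ = 1.54 × √(17.92) = 6.519.
A new bound state (alternating even/odd) appears each time z₀ passes a multiple of π/2, so N = ⌊2z₀/π⌋ + 1 = ⌊4.150⌋ + 1 = 5.

N = 5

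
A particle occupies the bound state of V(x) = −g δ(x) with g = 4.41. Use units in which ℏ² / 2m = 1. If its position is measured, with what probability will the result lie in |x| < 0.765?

The normalised bound state is ψ = √κ e^{−κ|x|} with κ = mg/ℏ² = 2.205.
P(|x| < d) = ∫_{−d}^{d} κ e^{−2κ|x|} dx = 1 − e^{−2κd} = 1 − e^{−3.374} = 0.9657.

P = 0.966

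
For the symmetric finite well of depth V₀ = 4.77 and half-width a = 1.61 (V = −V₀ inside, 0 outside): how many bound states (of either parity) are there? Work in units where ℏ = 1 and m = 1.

N = 4

Define the well-strength parameter z₀ = (a/ℏ)√(2mV₀) = 1.61 × √(2·1·4.77) = 4.973.
The even/odd transcendental equations gain one root per π/2 in z₀, giving N = 1 + ⌊2z₀/π⌋ = 1 + ⌊3.166⌋ = 4.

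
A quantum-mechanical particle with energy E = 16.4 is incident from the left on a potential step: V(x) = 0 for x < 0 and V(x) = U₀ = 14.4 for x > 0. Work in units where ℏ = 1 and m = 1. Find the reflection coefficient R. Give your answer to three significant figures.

On each side the TISE gives plane waves with k = √(2m(E − V))/ℏ: k₁ = √(2·1·16.4) = 5.727, k₂ = √(2·1·2) = 2.000.
Continuity of ψ and ψ′ at the step yields the reflection amplitude r = (k₁ − k₂)/(k₁ + k₂) = 0.4823; thus R = |r|² = 0.2327, T = 0.7673.

R = 0.233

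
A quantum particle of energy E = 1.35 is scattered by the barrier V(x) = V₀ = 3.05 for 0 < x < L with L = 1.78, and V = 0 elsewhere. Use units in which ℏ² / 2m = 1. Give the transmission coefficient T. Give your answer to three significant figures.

Since E < V₀ the interior solution is evanescent with decay constant κ = √(2m(V₀ − E))/ℏ = 1.304.
κL = 2.321, sinh(κL) = 5.043.
The exact tunnelling result is T⁻¹ = 1 + V₀² sinh²(κL) / [4E(V₀ − E)] = 26.77, so T = 0.0374.

T = 0.0374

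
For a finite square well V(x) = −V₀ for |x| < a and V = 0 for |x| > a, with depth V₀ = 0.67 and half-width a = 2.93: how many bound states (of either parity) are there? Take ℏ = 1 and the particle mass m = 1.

N = 3

Define the well-strength parameter z₀ = (a/ℏ)√(2mV₀) = 2.93 × √(2·1·0.67) = 3.392.
The even/odd transcendental equations gain one root per π/2 in z₀, giving N = 1 + ⌊2z₀/π⌋ = 1 + ⌊2.159⌋ = 3.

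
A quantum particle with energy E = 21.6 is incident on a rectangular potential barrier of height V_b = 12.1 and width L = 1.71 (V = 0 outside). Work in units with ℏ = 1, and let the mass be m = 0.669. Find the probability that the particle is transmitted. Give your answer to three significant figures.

T = 0.994

Above the barrier the interior wavenumber is k₂ = √(2m(E − V_b))/ℏ = 3.565, giving phase k₂L = 6.097.
T = [1 + V_b² sin²(k₂L) / (4E(E − V_b))]⁻¹ = 1/1.006 = 0.994.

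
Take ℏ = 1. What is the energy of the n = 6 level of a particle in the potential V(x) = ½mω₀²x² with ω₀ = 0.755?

E = 4.91

Using E_n = (n + ½)ℏω₀: E_6 = 6.5 × 0.755 = 4.908.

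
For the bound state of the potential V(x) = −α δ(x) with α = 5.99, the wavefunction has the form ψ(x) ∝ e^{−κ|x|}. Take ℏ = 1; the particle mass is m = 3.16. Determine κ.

κ = 18.9

Integrating the TISE across x = 0 gives the cusp condition ψ'(0⁺) − ψ'(0⁻) = −(2mα/ℏ²)ψ(0).
With ψ ∝ e^{−κ|x|} this yields −2κ = −2mα/ℏ², so κ = mα/ℏ² = 18.93.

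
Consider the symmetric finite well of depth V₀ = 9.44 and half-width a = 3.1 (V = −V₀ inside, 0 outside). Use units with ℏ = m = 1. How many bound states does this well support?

N = 9

Define the well-strength parameter z₀ = (a/ℏ)√(2mV₀) = 3.1 × √(2·1·9.44) = 13.47.
The even/odd transcendental equations gain one root per π/2 in z₀, giving N = 1 + ⌊2z₀/π⌋ = 1 + ⌊8.575⌋ = 9.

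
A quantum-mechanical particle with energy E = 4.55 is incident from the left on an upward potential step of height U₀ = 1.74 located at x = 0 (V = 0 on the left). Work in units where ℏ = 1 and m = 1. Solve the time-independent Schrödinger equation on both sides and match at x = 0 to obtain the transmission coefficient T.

The wavenumbers are k₁ = √(2mE)/ℏ = 3.017 on the left and k₂ = √(2m(E − U₀))/ℏ = 2.371 on the right.
Continuity of ψ and ψ′ at the step yields the reflection amplitude r = (k₁ − k₂)/(k₁ + k₂) = 0.1199; thus R = |r|² = 0.01438, T = 0.9856.

T = 0.986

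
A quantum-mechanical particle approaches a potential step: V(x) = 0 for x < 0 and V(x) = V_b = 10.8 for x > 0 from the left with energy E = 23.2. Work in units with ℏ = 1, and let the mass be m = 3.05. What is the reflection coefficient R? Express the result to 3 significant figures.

R = 0.0241

The wavenumbers are k₁ = √(2mE)/ℏ = 11.90 on the left and k₂ = √(2m(E − V_b))/ℏ = 8.697 on the right.
Matching ψ and ψ′ at x = 0 gives r = (k₁ − k₂)/(k₁ + k₂), so R = r² = 0.02413 and T = 1 − R = 0.9759.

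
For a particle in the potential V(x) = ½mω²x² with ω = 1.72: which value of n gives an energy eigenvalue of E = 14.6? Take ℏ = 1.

n = 8

E_n = ℏω(n + ½) ⇒ n = E/(ℏω) − ½ = 14.6/1.72 − 0.5 = 7.988 → n = 8.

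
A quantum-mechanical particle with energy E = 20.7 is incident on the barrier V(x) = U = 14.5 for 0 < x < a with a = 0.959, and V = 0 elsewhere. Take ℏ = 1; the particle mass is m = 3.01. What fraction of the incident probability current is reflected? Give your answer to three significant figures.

E > U: inside the barrier k₂ = √(2m(E − U))/ℏ = 6.109, k₂a = 5.859.
T = [1 + U² sin²(k₂a) / (4E(E − U))]⁻¹ = 1/1.069 = 0.935.
R = 1 − T = 0.0649.

R = 0.0649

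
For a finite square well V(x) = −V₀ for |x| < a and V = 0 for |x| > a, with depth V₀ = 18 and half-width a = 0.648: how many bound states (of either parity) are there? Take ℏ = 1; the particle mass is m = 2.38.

The dimensionless depth is z₀ = a√(2mV₀)/ℏ = 0.648 × √(85.68) = 5.998.
A new bound state (alternating even/odd) appears each time z₀ passes a multiple of π/2, so N = ⌊2z₀/π⌋ + 1 = ⌊3.819⌋ + 1 = 4.

N = 4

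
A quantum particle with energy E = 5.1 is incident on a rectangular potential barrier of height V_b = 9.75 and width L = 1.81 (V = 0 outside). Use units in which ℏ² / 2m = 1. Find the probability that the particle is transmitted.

T = 0.00162

Since E < V_b the interior solution is evanescent with decay constant κ = √(2m(V_b − E))/ℏ = 2.156.
κL = 3.903, sinh(κL) = 24.77.
The exact tunnelling result is T⁻¹ = 1 + V_b² sinh²(κL) / [4E(V_b − E)] = 615.7, so T = 0.00162.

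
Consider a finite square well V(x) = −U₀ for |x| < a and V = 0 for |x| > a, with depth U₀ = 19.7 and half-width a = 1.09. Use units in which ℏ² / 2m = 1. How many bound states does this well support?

The dimensionless depth is z₀ = a√(2mU₀)/ℏ = 1.09 × √(19.70) = 4.838.
The even/odd transcendental equations gain one root per π/2 in z₀, giving N = 1 + ⌊2z₀/π⌋ = 1 + ⌊3.080⌋ = 4.

N = 4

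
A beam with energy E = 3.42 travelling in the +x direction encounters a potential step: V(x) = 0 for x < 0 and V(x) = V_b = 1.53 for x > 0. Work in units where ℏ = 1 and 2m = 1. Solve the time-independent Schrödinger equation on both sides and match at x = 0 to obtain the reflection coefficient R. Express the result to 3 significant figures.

The wavenumbers are k₁ = √(2mE)/ℏ = 1.849 on the left and k₂ = √(2m(E − V_b))/ℏ = 1.375 on the right.
Matching ψ and ψ′ at x = 0 gives r = (k₁ − k₂)/(k₁ + k₂), so R = r² = 0.02166 and T = 1 − R = 0.9783.

R = 0.0217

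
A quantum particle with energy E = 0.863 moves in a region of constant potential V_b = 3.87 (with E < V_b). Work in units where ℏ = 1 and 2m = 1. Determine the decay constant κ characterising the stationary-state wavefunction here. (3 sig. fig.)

Since E < V_b the TISE in this region is ψ'' = κ²ψ with κ = √(2m(V_b − E))/ℏ.
κ = √(2 × 0.5 × 3.007) = 1.734.

κ = 1.73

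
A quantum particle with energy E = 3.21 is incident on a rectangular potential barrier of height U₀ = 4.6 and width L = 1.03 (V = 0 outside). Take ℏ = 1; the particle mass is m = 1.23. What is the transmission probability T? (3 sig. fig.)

E < U₀: inside the barrier ψ ∝ e^{±κx} with κ = √(2m(U₀ − E))/ℏ = 1.849.
κL = 1.905, sinh(κL) = 3.284.
The exact tunnelling result is T⁻¹ = 1 + U₀² sinh²(κL) / [4E(U₀ − E)] = 13.79, so T = 0.0725.

T = 0.0725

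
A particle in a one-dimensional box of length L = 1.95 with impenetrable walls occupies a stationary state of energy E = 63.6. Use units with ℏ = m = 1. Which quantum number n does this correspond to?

n = 7

For an infinite well E_n = n²π²ℏ²/(2mL²), so n = (L/πℏ)√(2mE).
n = (1.95/π) × √(2 × 1 × 63.6) = 7.000 → n = 7.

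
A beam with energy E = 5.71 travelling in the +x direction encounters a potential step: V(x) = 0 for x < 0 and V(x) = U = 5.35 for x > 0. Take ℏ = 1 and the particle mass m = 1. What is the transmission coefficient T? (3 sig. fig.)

The wavenumbers are k₁ = √(2mE)/ℏ = 3.379 on the left and k₂ = √(2m(E − U))/ℏ = 0.8485 on the right.
Matching ψ and ψ′ at x = 0 gives r = (k₁ − k₂)/(k₁ + k₂), so R = r² = 0.3583 and T = 1 − R = 0.6417.

T = 0.642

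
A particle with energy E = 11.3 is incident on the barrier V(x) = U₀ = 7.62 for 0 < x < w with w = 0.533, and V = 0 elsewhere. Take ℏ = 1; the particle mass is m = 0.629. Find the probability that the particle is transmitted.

T = 0.775

Above the barrier the interior wavenumber is k₂ = √(2m(E − U₀))/ℏ = 2.152, giving phase k₂w = 1.147.
Matching at both interfaces gives T⁻¹ = 1 + U₀² sin²(k₂w) / [4E(E − U₀)] = 1.290, hence T = 0.775.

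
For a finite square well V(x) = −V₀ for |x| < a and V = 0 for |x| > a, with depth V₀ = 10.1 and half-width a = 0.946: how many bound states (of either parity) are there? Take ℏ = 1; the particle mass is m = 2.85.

Define the well-strength parameter z₀ = (a/ℏ)√(2mV₀) = 0.946 × √(2·2.85·10.1) = 7.178.
A new bound state (alternating even/odd) appears each time z₀ passes a multiple of π/2, so N = ⌊2z₀/π⌋ + 1 = ⌊4.570⌋ + 1 = 5.

N = 5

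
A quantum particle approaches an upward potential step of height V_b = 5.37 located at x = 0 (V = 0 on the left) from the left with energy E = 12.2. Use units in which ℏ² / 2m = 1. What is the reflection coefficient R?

R = 0.0207

The wavenumbers are k₁ = √(2mE)/ℏ = 3.493 on the left and k₂ = √(2m(E − V_b))/ℏ = 2.613 on the right.
Matching ψ and ψ′ at x = 0 gives r = (k₁ − k₂)/(k₁ + k₂), so R = r² = 0.02074 and T = 1 − R = 0.9793.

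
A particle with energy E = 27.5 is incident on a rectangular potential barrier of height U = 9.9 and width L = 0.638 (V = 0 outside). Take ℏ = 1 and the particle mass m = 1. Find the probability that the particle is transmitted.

T = 0.982

E > U: inside the barrier k₂ = √(2m(E − U))/ℏ = 5.933, k₂L = 3.785.
T = [1 + U² sin²(k₂L) / (4E(E − U))]⁻¹ = 1/1.018 = 0.982.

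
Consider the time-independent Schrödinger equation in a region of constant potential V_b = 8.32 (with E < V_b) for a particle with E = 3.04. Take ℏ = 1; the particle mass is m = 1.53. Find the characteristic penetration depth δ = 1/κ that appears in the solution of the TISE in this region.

δ = 0.249

Since E < V_b the TISE in this region is ψ'' = κ²ψ with κ = √(2m(V_b − E))/ℏ.
κ = √(2 × 1.53 × 5.28) = 4.020. The penetration depth is δ = 1/κ = 0.249.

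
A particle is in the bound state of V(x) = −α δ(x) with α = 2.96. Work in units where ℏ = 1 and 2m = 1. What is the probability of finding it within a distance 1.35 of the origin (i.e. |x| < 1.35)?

P = 0.982

The normalised bound state is ψ = √κ e^{−κ|x|} with κ = mα/ℏ² = 1.480.
P(|x| < d) = ∫_{−d}^{d} κ e^{−2κ|x|} dx = 1 − e^{−2κd} = 1 − e^{−3.996} = 0.9816.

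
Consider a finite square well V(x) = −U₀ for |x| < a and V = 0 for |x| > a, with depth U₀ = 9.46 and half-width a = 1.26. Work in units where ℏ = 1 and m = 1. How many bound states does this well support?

The dimensionless depth is z₀ = a√(2mU₀)/ℏ = 1.26 × √(18.92) = 5.481.
The even/odd transcendental equations gain one root per π/2 in z₀, giving N = 1 + ⌊2z₀/π⌋ = 1 + ⌊3.489⌋ = 4.

N = 4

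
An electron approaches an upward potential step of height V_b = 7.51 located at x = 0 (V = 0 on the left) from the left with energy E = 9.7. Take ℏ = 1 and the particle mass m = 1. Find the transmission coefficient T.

T = 0.873

On each side the TISE gives plane waves with k = √(2m(E − V))/ℏ: k₁ = √(2·1·9.7) = 4.405, k₂ = √(2·1·2.19) = 2.093.
Matching ψ and ψ′ at x = 0 gives r = (k₁ − k₂)/(k₁ + k₂), so R = r² = 0.1266 and T = 1 − R = 0.8734.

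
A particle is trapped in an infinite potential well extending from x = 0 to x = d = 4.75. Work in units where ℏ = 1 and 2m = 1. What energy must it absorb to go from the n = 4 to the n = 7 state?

ΔE = 14.4

E_n = n²π²ℏ²/(2md²), so ΔE = (7² − 4²) π²ℏ²/(2md²).
ΔE = 33 × π² / (2 × 0.5 × 4.75²) = 14.44.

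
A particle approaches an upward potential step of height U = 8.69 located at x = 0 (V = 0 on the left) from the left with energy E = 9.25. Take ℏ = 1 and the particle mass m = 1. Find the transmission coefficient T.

The wavenumbers are k₁ = √(2mE)/ℏ = 4.301 on the left and k₂ = √(2m(E − U))/ℏ = 1.058 on the right.
Continuity of ψ and ψ′ at the step yields the reflection amplitude r = (k₁ − k₂)/(k₁ + k₂) = 0.6051; thus R = |r|² = 0.3661, T = 0.6339.

T = 0.634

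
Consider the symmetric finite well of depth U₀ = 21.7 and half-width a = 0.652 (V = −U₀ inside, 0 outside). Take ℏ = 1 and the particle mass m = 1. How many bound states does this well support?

Define the well-strength parameter z₀ = (a/ℏ)√(2mU₀) = 0.652 × √(2·1·21.7) = 4.295.
The even/odd transcendental equations gain one root per π/2 in z₀, giving N = 1 + ⌊2z₀/π⌋ = 1 + ⌊2.734⌋ = 3.

N = 3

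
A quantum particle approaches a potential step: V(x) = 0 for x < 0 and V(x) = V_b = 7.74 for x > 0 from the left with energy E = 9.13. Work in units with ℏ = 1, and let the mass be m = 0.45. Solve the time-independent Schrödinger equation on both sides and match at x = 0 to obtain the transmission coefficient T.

The wavenumbers are k₁ = √(2mE)/ℏ = 2.867 on the left and k₂ = √(2m(E − V_b))/ℏ = 1.118 on the right.
Matching ψ and ψ′ at x = 0 gives r = (k₁ − k₂)/(k₁ + k₂), so R = r² = 0.1924 and T = 1 − R = 0.8076.

T = 0.808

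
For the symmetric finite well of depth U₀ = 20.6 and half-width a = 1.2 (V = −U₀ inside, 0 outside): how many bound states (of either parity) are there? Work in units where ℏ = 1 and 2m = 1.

N = 4

The dimensionless depth is z₀ = a√(2mU₀)/ℏ = 1.2 × √(20.60) = 5.446.
A new bound state (alternating even/odd) appears each time z₀ passes a multiple of π/2, so N = ⌊2z₀/π⌋ + 1 = ⌊3.467⌋ + 1 = 4.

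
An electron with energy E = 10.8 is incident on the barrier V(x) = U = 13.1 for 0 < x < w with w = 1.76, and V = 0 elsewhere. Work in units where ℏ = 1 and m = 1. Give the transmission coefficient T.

T = 0.00122

Since E < U the interior solution is evanescent with decay constant κ = √(2m(U − E))/ℏ = 2.145.
κw = 3.775, sinh(κw) = 21.78.
Matching ψ, ψ′ at both faces gives T = [1 + U² sinh²(κw) / (4E(U − E))]⁻¹ = 1/820.5 = 0.00122.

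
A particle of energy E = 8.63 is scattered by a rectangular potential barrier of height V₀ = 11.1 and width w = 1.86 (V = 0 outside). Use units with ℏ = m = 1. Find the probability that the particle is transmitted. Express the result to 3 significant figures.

T = 0.000710

E < V₀: inside the barrier ψ ∝ e^{±κx} with κ = √(2m(V₀ − E))/ℏ = 2.223.
κw = 4.134, sinh(κw) = 31.21.
The exact tunnelling result is T⁻¹ = 1 + V₀² sinh²(κw) / [4E(V₀ − E)] = 1408, so T = 0.000710.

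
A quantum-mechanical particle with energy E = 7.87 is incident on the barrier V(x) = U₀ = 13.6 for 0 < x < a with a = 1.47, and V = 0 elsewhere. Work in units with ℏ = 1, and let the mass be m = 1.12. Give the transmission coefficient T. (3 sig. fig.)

E < U₀: inside the barrier ψ ∝ e^{±κx} with κ = √(2m(U₀ − E))/ℏ = 3.583.
κa = 5.266, sinh(κa) = 96.86.
The exact tunnelling result is T⁻¹ = 1 + U₀² sinh²(κa) / [4E(U₀ − E)] = 9621, so T = 0.000104.

T = 0.000104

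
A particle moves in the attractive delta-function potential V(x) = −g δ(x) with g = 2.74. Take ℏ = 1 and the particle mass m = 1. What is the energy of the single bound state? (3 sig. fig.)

E = -3.75

For x ≠ 0 the bound state is ψ ∝ e^{−κ|x|}; integrating the TISE across the delta gives the cusp condition 2κ = 2mg/ℏ², so κ = 2.740.
Then E = −ℏ²κ²/(2m) = −mg²/(2ℏ²) = -3.754.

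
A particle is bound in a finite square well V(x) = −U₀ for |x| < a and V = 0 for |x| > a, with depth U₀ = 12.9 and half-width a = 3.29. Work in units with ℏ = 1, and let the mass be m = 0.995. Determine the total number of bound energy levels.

The dimensionless depth is z₀ = a√(2mU₀)/ℏ = 3.29 × √(25.67) = 16.67.
A new bound state (alternating even/odd) appears each time z₀ passes a multiple of π/2, so N = ⌊2z₀/π⌋ + 1 = ⌊10.61⌋ + 1 = 11.

N = 11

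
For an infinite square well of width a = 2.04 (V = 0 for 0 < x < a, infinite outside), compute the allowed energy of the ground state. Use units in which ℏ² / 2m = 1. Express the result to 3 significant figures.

E = 2.37

Requiring ψ(0) = ψ(a) = 0 quantises k = nπ/a, hence E_n = ℏ²k²/2m = n²π²ℏ²/(2ma²).
E_1 = 1² × π² / (2 × 0.5 × 2.04²) = 2.372.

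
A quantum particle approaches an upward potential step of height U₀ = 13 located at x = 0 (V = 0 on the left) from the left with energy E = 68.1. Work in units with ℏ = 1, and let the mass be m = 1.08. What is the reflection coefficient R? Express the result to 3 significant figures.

R = 0.00280

On each side the TISE gives plane waves with k = √(2m(E − V))/ℏ: k₁ = √(2·1.08·68.1) = 12.13, k₂ = √(2·1.08·55.1) = 10.91.
Matching ψ and ψ′ at x = 0 gives r = (k₁ − k₂)/(k₁ + k₂), so R = r² = 0.002799 and T = 1 − R = 0.9972.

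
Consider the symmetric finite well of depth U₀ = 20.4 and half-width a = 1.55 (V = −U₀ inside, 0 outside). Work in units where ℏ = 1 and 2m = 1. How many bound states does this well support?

Define the well-strength parameter z₀ = (a/ℏ)√(2mU₀) = 1.55 × √(2·0.5·20.4) = 7.001.
The even/odd transcendental equations gain one root per π/2 in z₀, giving N = 1 + ⌊2z₀/π⌋ = 1 + ⌊4.457⌋ = 5.

N = 5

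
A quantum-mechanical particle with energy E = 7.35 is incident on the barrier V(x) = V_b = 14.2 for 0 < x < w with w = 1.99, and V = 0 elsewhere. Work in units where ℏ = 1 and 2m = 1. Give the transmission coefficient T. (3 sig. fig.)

Since E < V_b the interior solution is evanescent with decay constant κ = √(2m(V_b − E))/ℏ = 2.617.
κw = 5.208, sinh(κw) = 91.39.
Matching ψ, ψ′ at both faces gives T = [1 + V_b² sinh²(κw) / (4E(V_b − E))]⁻¹ = 1/8364 = 0.000120.

T = 0.000120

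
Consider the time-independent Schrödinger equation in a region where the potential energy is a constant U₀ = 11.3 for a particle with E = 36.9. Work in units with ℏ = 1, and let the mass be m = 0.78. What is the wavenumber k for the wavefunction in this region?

k = 6.32

With E > U₀ the solution is oscillatory, ψ ∝ e^{±ikx} with k = √(2m(E − U₀))/ℏ.
k = √(2 × 0.78 × 25.6) = 6.319.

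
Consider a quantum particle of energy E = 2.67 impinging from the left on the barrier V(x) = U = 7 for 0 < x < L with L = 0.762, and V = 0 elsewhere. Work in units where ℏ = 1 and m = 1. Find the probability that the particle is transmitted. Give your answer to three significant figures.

E < U: inside the barrier ψ ∝ e^{±κx} with κ = √(2m(U − E))/ℏ = 2.943.
κL = 2.242, sinh(κL) = 4.655.
Matching ψ, ψ′ at both faces gives T = [1 + U² sinh²(κL) / (4E(U − E))]⁻¹ = 1/23.96 = 0.0417.

T = 0.0417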